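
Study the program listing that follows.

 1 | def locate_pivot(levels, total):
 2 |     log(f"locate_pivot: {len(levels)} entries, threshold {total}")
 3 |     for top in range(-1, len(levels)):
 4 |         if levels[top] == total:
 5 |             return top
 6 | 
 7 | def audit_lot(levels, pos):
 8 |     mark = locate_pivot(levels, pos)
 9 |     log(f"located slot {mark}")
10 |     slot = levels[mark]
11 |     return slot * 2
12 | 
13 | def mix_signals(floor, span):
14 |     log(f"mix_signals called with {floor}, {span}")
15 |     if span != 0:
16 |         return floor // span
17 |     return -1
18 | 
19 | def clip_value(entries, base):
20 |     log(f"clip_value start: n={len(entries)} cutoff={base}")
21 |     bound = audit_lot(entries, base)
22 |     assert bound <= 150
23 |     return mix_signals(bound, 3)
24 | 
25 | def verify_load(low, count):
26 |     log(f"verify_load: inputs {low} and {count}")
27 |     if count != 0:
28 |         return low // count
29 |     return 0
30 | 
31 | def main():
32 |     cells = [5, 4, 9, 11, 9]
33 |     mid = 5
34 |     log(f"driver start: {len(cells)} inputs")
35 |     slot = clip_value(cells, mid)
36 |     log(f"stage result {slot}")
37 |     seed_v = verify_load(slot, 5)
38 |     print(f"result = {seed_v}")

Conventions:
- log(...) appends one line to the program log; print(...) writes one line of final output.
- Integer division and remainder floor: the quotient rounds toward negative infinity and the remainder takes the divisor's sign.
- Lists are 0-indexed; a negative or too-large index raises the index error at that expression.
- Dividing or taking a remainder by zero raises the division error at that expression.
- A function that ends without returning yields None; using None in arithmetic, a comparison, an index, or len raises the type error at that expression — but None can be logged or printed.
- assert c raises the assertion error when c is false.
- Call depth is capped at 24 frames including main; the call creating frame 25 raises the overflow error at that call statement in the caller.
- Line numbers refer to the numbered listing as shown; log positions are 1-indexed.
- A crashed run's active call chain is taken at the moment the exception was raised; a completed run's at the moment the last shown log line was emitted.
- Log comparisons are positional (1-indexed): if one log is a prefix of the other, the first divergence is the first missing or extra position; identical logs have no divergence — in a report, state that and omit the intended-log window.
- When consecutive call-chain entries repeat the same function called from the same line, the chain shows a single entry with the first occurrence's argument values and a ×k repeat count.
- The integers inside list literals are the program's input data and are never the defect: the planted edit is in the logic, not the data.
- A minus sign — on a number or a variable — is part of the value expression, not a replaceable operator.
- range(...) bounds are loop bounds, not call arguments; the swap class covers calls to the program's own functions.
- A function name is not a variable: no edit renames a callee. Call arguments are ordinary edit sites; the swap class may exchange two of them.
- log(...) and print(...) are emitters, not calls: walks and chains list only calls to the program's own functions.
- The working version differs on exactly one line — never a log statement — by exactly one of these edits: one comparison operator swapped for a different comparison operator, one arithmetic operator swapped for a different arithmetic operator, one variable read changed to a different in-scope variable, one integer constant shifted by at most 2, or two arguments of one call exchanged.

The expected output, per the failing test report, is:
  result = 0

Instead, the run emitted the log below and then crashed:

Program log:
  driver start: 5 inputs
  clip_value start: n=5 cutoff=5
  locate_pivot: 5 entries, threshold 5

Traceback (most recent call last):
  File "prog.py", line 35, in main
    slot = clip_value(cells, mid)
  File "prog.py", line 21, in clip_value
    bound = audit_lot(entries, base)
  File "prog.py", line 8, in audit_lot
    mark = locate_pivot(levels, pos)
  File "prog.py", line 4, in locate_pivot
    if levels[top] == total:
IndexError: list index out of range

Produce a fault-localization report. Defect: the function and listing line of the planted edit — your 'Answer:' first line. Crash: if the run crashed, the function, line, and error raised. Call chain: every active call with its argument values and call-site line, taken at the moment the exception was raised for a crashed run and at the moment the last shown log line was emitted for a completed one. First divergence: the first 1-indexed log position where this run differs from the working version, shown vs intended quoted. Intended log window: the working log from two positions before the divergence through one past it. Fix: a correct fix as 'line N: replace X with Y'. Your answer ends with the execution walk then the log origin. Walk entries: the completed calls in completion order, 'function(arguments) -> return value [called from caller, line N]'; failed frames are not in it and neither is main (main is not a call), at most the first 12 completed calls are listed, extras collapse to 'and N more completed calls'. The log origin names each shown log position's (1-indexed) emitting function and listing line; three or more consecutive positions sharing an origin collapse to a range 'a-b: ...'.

Answer: the defect is in locate_pivot at line 3.
Key observation: After 3 matching log lines the faulty run goes silent, while the working version continues with 'located slot 0'.
Crash: locate_pivot, line 4, IndexError.
Call chain: main -> clip_value([5, 4, 9, 11, 9], 5) (called at line 35) -> audit_lot([5, 4, 9, 11, 9], 5) (called at line 21) -> locate_pivot([5, 4, 9, 11, 9], 5) (called at line 8).
First divergence: position 4 — the faulty run's log ends after 3 lines; the working version continues with 'located slot 0'.
Intended log window:
  2: clip_value start: n=5 cutoff=5
  3: locate_pivot: 5 entries, threshold 5
  4: located slot 0
  5: mix_signals called with 10, 3
Execution walk:
  (no call completed)
Log origin:
  1: from main, line 34
  2: from clip_value, line 20
  3: from locate_pivot, line 2
A correct fix: line 3: replace `-1` with `0`.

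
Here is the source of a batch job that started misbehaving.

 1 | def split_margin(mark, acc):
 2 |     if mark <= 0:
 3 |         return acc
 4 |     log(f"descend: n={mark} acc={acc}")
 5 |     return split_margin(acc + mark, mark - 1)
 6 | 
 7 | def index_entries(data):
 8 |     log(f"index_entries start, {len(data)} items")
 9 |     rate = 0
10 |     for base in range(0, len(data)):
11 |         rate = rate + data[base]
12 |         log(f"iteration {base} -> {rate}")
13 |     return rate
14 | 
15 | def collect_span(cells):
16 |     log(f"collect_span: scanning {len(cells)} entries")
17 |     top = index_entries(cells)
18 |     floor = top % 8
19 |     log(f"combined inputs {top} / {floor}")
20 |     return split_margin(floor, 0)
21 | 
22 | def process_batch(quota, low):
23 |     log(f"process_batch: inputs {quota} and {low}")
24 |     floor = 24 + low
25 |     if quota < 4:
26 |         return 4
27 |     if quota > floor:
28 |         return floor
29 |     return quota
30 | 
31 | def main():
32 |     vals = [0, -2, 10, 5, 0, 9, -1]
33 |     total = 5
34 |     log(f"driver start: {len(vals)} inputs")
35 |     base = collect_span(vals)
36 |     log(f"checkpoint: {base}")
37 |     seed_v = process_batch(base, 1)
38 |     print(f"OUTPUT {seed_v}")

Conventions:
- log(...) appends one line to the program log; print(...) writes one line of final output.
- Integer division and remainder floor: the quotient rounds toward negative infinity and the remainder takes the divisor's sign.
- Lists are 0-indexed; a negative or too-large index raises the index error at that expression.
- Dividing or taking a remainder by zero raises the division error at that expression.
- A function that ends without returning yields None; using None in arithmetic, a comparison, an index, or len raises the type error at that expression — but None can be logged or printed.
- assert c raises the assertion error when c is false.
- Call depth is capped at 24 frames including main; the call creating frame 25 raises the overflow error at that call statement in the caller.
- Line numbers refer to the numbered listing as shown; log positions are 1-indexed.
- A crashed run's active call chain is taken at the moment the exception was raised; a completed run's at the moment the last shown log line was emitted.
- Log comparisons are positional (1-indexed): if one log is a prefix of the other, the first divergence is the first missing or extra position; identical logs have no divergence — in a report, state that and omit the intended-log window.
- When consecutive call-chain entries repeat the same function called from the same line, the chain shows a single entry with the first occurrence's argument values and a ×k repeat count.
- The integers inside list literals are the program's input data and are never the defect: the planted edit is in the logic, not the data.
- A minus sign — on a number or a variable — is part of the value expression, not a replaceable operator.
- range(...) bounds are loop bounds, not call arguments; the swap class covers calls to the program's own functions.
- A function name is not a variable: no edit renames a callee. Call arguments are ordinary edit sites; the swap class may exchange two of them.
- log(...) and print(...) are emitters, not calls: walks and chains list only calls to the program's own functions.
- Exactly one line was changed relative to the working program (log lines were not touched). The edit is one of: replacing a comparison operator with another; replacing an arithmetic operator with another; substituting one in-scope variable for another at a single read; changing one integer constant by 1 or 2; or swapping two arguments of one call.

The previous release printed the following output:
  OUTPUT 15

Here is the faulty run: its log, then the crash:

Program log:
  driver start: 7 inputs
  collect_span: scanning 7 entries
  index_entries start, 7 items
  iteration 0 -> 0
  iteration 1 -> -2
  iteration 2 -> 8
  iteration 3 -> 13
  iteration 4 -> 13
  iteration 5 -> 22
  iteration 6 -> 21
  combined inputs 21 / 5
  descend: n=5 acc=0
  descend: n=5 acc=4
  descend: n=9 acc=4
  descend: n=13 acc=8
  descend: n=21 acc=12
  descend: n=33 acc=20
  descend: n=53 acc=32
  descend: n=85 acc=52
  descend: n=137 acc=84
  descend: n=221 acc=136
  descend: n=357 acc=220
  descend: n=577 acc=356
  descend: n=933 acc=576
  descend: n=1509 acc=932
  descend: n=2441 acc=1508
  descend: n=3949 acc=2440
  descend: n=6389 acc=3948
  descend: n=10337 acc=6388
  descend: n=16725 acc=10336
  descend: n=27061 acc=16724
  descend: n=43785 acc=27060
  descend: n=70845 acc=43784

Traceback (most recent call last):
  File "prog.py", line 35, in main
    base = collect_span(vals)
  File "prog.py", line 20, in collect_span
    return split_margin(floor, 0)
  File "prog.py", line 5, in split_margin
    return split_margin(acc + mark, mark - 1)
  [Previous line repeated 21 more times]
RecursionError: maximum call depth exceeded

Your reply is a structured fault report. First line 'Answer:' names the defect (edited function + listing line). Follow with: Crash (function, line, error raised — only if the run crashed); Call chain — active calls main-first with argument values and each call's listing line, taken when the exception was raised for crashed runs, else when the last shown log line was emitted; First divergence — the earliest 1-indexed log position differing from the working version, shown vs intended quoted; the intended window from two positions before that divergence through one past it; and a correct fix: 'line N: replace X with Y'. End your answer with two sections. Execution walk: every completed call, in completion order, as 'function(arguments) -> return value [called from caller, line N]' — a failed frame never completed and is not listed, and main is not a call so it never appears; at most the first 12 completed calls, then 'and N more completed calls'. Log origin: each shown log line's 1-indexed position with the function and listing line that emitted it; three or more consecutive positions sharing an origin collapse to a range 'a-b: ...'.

Answer: the defect is in split_margin at line 5.
Key fact: Everything matches until log position 13, which reads 'descend: n=5 acc=4' in place of 'descend: n=4 acc=5'.
Crash: split_margin, line 5, RecursionError.
Call chain: main -> collect_span([0, -2, 10, 5, 0, 9, -1]) (called at line 35) -> split_margin(5, 0) (called at line 20) -> split_margin(5, 4) (called at line 5) ×21.
First divergence: position 13 — shown 'descend: n=5 acc=4', intended 'descend: n=4 acc=5'.
Intended log window:
  11: combined inputs 21 / 5
  12: descend: n=5 acc=0
  13: descend: n=4 acc=5
  14: descend: n=3 acc=9
Execution walk:
  index_entries([0, -2, 10, 5, 0, 9, -1]) -> 21  [called from collect_span, line 17]
Log origins:
  1: logged in main at line 34
  2: logged in collect_span at line 16
  3: logged in index_entries at line 8
  4-10: logged in index_entries at line 12
  11: logged in collect_span at line 19
  12-33: logged in split_margin at line 4
A correct fix: line 5: replace `split_margin(acc + mark, mark - 1)` with `split_margin(mark - 1, acc + mark)`.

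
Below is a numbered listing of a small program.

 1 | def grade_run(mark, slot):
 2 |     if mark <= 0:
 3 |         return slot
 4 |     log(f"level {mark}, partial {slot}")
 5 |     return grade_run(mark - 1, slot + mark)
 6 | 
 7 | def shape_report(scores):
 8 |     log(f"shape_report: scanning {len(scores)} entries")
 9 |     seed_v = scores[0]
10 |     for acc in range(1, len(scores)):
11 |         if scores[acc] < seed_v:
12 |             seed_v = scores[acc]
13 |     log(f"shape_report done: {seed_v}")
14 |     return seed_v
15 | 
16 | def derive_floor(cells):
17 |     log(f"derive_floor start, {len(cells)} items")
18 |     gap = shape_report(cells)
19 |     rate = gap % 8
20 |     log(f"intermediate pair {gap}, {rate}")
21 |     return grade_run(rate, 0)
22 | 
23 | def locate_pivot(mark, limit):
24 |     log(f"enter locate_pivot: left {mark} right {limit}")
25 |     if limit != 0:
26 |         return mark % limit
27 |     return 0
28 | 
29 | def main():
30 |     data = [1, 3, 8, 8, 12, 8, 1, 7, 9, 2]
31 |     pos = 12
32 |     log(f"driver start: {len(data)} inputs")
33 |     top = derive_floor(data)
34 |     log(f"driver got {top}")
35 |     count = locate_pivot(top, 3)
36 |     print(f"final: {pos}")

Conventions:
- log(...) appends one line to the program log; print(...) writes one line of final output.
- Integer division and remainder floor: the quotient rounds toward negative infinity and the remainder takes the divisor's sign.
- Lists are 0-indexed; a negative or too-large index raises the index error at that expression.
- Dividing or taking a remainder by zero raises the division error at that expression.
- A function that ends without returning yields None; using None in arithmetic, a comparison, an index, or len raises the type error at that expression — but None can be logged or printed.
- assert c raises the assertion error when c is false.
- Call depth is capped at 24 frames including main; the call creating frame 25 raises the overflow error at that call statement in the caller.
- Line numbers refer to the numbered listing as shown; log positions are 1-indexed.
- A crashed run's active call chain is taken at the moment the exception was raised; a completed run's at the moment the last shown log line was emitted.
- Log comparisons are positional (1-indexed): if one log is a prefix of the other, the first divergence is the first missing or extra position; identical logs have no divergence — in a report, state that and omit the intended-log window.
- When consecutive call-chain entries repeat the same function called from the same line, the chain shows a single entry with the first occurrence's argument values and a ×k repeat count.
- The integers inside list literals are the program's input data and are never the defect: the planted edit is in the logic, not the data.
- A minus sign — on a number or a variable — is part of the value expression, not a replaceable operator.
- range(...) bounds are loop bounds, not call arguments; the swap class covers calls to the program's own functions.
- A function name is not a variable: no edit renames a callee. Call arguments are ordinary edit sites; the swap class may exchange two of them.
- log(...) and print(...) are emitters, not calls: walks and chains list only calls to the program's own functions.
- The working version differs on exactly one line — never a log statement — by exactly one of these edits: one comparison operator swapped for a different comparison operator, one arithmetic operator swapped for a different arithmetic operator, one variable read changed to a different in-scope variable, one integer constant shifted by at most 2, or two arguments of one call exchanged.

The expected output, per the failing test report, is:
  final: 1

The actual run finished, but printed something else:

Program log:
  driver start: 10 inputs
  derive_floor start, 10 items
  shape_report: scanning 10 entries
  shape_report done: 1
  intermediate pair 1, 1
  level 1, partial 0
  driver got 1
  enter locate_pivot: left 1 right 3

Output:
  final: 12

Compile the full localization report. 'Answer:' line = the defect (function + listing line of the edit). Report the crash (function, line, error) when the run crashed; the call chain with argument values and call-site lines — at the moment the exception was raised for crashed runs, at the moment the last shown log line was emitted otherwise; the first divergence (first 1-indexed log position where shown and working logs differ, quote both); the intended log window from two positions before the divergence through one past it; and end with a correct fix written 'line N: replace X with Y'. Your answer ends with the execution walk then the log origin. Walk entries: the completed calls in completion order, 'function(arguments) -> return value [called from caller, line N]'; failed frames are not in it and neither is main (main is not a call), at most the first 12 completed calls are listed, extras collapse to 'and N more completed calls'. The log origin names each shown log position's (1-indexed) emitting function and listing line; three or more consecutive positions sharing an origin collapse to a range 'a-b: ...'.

Answer: the defect is in main at line 36.
The tell: Nothing in the log betrays the bug — only the output does.
Call chain: main -> locate_pivot(1, 3) (called at line 35).
First divergence: none — the logs agree in full.
Execution walk:
  shape_report([1, 3, 8, 8, 12, 8, 1, 7, 9, 2]) -> 1  [called from derive_floor, line 18]
  grade_run(0, 1) -> 1  [called from grade_run, line 5]
  grade_run(1, 0) -> 1  [called from derive_floor, line 21]
  derive_floor([1, 3, 8, 8, 12, 8, 1, 7, 9, 2]) -> 1  [called from main, line 33]
  locate_pivot(1, 3) -> 1  [called from main, line 35]
Log origins:
  1: from main, line 32
  2: from derive_floor, line 17
  3: from shape_report, line 8
  4: from shape_report, line 13
  5: from derive_floor, line 20
  6: from grade_run, line 4
  7: from main, line 34
  8: from locate_pivot, line 24
A correct fix: line 36: replace `pos` with `count`.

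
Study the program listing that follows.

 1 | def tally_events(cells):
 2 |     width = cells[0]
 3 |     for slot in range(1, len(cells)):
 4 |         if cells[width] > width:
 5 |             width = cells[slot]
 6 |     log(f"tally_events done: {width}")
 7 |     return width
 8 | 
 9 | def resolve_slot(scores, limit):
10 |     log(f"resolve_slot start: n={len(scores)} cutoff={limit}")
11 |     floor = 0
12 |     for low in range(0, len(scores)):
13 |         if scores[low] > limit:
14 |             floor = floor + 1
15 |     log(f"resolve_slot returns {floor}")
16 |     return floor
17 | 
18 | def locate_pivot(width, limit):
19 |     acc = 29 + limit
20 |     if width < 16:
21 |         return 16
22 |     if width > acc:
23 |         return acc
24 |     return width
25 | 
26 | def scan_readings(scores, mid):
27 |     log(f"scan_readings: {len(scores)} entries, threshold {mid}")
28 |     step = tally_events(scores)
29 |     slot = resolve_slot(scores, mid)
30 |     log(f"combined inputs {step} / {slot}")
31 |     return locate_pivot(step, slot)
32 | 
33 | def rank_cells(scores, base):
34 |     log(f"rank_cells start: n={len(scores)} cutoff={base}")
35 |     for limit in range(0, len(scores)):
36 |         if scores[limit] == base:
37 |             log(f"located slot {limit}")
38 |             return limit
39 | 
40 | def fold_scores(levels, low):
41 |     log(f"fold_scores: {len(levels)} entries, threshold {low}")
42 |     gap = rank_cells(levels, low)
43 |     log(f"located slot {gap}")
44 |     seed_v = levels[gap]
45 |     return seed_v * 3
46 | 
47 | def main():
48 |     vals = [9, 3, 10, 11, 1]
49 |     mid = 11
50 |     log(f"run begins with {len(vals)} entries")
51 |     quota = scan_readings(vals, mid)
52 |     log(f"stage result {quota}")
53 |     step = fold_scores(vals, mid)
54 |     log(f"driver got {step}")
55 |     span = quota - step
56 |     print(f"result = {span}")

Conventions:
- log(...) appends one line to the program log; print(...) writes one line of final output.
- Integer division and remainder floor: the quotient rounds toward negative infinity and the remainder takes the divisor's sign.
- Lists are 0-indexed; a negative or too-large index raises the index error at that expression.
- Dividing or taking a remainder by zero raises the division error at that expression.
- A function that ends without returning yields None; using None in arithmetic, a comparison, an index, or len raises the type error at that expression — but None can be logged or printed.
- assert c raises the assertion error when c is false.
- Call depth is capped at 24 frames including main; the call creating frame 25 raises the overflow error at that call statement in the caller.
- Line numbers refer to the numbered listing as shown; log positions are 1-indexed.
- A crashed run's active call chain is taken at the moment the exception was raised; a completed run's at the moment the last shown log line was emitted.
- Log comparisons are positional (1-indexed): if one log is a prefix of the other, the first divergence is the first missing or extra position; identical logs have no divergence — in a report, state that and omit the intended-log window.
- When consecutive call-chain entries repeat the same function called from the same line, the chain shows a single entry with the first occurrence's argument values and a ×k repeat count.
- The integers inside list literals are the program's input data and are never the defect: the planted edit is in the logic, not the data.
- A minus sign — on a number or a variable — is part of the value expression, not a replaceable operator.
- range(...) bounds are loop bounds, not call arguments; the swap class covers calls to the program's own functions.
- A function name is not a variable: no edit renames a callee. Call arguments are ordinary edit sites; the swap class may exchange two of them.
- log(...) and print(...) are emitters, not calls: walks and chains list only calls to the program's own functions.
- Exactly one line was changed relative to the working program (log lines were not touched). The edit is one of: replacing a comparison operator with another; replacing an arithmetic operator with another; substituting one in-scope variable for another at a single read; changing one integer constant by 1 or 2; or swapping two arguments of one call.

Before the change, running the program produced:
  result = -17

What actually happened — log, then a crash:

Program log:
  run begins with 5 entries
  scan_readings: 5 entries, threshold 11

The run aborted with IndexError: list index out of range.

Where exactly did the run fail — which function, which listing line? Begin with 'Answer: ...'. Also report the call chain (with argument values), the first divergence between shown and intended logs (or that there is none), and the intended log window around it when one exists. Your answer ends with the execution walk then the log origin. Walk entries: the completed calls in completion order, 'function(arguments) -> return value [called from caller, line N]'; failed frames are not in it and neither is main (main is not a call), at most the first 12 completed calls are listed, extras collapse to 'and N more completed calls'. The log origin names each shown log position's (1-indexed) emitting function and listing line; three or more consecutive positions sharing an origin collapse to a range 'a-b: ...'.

Answer: the error was raised in tally_events, line 4.
Core observation: Only 2 log lines were emitted before the run died; the intended continuation was 'tally_events done: 11'.
Call chain: main -> scan_readings([9, 3, 10, 11, 1], 11) (called at line 51) -> tally_events([9, 3, 10, 11, 1]) (called at line 28).
First divergence: position 3 — after 2 matching lines the faulty run goes silent; intended next line 'tally_events done: 11'.
Intended log window:
  1: run begins with 5 entries
  2: scan_readings: 5 entries, threshold 11
  3: tally_events done: 11
  4: resolve_slot start: n=5 cutoff=11
Execution walk:
  (no call completed)
Log origins:
  1: logged in main at line 50
  2: logged in scan_readings at line 27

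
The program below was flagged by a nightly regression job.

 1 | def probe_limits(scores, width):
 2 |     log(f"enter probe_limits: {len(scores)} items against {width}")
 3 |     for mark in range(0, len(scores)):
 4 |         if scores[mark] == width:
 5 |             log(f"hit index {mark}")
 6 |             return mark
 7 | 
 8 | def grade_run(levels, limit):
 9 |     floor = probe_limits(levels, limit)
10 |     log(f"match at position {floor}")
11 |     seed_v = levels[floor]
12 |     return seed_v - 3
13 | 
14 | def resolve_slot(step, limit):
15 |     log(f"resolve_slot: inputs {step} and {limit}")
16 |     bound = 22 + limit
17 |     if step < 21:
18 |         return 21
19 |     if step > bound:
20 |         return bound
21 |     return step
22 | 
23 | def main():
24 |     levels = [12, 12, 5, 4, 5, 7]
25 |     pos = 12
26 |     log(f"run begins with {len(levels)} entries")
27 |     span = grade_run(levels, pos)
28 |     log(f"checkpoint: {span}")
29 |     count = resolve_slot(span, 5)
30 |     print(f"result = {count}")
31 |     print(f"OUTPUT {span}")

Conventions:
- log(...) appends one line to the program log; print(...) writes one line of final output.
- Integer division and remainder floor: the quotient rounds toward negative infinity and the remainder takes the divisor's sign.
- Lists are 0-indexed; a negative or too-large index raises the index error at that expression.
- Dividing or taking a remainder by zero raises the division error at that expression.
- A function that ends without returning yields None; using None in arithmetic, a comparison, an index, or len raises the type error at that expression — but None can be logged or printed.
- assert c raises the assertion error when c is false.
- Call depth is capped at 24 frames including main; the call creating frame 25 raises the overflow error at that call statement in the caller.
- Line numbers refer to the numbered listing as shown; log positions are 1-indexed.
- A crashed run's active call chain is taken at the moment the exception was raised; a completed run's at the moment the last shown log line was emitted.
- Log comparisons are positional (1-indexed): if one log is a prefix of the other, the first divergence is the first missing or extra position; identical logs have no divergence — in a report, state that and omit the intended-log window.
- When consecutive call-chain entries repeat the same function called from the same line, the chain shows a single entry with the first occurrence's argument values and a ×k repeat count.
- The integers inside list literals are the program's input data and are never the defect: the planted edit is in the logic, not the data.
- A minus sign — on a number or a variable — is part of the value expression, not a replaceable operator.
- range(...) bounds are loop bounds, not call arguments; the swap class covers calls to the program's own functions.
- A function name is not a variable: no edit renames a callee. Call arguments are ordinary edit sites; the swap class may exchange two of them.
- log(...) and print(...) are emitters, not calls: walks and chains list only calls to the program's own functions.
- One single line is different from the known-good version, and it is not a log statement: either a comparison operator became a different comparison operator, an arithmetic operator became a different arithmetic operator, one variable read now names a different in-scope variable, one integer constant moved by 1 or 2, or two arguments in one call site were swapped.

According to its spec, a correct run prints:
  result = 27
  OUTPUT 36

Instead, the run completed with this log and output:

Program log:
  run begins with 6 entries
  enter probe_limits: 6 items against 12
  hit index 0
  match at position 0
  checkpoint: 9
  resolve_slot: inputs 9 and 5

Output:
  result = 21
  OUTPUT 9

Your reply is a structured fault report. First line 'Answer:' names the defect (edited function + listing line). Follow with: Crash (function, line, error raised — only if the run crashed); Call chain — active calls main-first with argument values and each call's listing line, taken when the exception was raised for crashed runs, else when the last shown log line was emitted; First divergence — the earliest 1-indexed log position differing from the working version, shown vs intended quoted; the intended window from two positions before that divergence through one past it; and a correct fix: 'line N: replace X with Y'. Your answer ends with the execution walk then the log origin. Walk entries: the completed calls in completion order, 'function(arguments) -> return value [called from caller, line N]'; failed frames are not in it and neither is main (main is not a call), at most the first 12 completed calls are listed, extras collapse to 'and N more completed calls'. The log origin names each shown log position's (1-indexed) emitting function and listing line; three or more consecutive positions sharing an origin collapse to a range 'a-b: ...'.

Answer: the defect is in grade_run at line 12.
Key observation: At log position 5 the runs split — shown 'checkpoint: 9', but the working version logs 'checkpoint: 36'.
Call chain: main -> resolve_slot(9, 5) (called at line 29).
First divergence: position 5; shown 'checkpoint: 9' vs intended 'checkpoint: 36'.
Intended log window:
  3: hit index 0
  4: match at position 0
  5: checkpoint: 36
  6: resolve_slot: inputs 36 and 5
Execution walk:
  probe_limits([12, 12, 5, 4, 5, 7], 12) -> 0  [called from grade_run, line 9]
  grade_run([12, 12, 5, 4, 5, 7], 12) -> 9  [called from main, line 27]
  resolve_slot(9, 5) -> 21  [called from main, line 29]
Log origin:
  1: from main, line 26
  2: from probe_limits, line 2
  3: from probe_limits, line 5
  4: from grade_run, line 10
  5: from main, line 28
  6: from resolve_slot, line 15
A correct fix: line 12: replace `-` with `*`.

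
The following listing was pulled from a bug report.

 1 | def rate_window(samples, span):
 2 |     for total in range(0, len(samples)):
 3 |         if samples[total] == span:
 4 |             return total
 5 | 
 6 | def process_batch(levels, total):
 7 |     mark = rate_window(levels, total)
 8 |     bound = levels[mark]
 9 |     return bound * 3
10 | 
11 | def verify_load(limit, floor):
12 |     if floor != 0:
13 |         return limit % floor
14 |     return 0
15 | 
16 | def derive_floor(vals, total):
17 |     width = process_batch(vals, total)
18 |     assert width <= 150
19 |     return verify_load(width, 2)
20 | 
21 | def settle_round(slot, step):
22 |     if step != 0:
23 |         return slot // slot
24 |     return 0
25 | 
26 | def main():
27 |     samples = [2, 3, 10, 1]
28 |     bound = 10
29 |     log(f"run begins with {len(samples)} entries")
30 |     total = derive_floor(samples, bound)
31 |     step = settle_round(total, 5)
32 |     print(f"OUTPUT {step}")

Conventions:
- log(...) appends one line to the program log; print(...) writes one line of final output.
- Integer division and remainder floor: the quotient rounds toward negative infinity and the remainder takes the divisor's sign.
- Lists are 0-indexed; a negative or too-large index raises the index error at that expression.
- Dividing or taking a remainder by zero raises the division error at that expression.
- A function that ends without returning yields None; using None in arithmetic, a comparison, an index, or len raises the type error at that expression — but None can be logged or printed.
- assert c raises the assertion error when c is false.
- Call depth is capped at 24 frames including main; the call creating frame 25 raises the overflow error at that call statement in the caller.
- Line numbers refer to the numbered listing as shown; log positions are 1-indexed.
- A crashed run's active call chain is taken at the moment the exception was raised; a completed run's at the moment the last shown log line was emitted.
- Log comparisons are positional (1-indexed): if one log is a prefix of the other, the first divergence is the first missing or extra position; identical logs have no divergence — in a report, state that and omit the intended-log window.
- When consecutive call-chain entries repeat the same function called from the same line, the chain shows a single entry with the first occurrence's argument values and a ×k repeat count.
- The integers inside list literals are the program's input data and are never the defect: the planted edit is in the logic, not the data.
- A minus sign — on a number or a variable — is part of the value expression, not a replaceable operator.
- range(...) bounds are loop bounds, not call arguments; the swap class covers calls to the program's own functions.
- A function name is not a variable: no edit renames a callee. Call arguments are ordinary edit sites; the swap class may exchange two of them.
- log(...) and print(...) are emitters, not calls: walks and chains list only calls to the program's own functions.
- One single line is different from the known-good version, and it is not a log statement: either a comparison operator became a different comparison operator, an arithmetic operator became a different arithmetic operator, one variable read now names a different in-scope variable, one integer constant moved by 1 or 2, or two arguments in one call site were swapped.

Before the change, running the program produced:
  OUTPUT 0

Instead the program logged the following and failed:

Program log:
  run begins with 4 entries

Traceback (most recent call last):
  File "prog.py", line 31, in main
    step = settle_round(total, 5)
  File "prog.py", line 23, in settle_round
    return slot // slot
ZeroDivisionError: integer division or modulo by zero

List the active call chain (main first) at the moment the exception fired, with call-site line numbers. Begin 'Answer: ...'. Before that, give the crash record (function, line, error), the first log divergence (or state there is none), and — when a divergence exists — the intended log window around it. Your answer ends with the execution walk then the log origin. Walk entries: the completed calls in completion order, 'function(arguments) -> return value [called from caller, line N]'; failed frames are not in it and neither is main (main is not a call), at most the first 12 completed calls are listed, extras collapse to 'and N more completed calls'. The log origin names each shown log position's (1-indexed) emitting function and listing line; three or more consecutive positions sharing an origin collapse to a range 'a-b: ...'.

Answer: main -> settle_round (called at line 31).
Key observation: Every log line matches the working run — the failure is the only observable divergence.
Crash: settle_round, line 23, ZeroDivisionError.
First divergence: none (the log streams are identical).
Execution walk:
  rate_window([2, 3, 10, 1], 10) -> 2  [called from process_batch, line 7]
  process_batch([2, 3, 10, 1], 10) -> 30  [called from derive_floor, line 17]
  verify_load(30, 2) -> 0  [called from derive_floor, line 19]
  derive_floor([2, 3, 10, 1], 10) -> 0  [called from main, line 30]
Log origins:
  1: logged in main at line 29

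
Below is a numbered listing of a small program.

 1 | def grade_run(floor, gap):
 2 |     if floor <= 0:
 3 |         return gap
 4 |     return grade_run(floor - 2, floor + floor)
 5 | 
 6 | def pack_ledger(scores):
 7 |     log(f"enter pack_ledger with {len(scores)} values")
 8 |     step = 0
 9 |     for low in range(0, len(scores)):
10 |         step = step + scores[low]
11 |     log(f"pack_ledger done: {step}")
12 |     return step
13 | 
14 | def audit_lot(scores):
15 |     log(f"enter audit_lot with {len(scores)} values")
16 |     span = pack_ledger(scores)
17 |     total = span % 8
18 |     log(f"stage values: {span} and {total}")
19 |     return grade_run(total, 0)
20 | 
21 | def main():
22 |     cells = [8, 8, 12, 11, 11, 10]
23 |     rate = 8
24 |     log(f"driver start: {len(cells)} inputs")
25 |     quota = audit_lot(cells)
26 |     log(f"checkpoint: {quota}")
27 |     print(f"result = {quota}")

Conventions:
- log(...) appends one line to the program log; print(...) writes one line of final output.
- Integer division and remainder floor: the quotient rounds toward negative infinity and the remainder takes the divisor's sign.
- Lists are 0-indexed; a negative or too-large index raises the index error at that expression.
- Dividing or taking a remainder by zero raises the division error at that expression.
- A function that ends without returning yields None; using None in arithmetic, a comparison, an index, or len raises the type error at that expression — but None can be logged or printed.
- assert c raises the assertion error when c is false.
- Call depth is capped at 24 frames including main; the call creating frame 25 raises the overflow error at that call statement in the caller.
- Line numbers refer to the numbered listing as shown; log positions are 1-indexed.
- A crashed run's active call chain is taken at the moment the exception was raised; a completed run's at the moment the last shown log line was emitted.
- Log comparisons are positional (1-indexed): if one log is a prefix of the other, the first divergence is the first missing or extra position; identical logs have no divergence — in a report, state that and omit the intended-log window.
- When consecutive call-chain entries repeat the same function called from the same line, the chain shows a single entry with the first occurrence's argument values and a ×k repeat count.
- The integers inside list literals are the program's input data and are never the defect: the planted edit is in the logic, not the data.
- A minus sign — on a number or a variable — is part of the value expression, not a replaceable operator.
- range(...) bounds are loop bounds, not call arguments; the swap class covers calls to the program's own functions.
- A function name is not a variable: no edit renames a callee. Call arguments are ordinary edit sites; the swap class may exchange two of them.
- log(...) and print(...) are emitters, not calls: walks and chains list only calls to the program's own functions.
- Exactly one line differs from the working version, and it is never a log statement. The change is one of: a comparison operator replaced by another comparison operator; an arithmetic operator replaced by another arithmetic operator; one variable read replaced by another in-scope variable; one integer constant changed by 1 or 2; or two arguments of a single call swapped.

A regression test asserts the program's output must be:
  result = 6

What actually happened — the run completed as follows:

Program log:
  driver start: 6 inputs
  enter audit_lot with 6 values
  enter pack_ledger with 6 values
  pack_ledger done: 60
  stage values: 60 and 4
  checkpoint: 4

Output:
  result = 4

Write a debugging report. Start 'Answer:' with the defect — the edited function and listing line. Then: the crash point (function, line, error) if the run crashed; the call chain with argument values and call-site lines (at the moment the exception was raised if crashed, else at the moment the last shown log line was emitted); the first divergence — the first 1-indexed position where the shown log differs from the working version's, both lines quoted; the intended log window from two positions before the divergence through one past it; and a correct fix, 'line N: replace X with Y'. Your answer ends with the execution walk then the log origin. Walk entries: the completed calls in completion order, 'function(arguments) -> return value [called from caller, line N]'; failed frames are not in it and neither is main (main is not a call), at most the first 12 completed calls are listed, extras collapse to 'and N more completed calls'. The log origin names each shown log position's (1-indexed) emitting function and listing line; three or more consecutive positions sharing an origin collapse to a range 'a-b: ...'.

Answer: the defect is in grade_run at line 4.
Core observation: The earliest visible damage is log position 6 — 'checkpoint: 4' rather than the intended 'checkpoint: 6'.
Call chain: main.
First divergence: at position 6 the run shows 'checkpoint: 4' where the working version logs 'checkpoint: 6'.
Intended log window:
  4: pack_ledger done: 60
  5: stage values: 60 and 4
  6: checkpoint: 6
Execution walk:
  pack_ledger([8, 8, 12, 11, 11, 10]) -> 60  [called from audit_lot, line 16]
  grade_run(0, 4) -> 4  [called from grade_run, line 4]
  grade_run(2, 8) -> 4  [called from grade_run, line 4]
  grade_run(4, 0) -> 4  [called from audit_lot, line 19]
  audit_lot([8, 8, 12, 11, 11, 10]) -> 4  [called from main, line 25]
Log line origins:
  1: logged in main at line 24
  2: logged in audit_lot at line 15
  3: logged in pack_ledger at line 7
  4: logged in pack_ledger at line 11
  5: logged in audit_lot at line 18
  6: logged in main at line 26
A correct fix: line 4: replace `floor + floor` with `gap + floor`.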